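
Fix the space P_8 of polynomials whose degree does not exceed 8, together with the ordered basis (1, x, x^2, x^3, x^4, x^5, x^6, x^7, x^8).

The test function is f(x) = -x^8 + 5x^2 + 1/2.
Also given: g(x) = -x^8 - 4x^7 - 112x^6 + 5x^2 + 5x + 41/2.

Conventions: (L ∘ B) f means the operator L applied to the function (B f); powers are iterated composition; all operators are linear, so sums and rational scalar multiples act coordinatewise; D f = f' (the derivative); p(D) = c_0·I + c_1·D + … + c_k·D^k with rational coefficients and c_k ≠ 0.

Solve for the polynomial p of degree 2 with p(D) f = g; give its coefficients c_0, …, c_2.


c_0 = 1, c_1 = 1/2, c_2 = 2

D^0 f = -x^8 + 5x^2 + 1/2
D^1 f = -8x^7 + 10x
D^2 f = -56x^6 + 10
matching coefficients of g against c_0 f + c_1 Df + … from the top degree down determines the c_i
solution: c_0 = 1, c_1 = 1/2, c_2 = 2


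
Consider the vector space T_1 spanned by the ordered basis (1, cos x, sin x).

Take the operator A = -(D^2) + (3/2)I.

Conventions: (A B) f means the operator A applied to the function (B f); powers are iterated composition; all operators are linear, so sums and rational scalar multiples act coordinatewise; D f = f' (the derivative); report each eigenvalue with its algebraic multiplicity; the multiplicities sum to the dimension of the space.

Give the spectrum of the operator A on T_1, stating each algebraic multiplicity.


λ = 3/2 (multiplicity 1), λ = 5/2 (multiplicity 2)

image of 1: 3/2
image of cos x: (5/2)cos x
image of sin x: (5/2)sin x
the matrix is diagonal; its diagonal is (3/2, 5/2, 5/2)
for a triangular matrix the eigenvalues are the diagonal entries, with algebraic multiplicity their repetition count


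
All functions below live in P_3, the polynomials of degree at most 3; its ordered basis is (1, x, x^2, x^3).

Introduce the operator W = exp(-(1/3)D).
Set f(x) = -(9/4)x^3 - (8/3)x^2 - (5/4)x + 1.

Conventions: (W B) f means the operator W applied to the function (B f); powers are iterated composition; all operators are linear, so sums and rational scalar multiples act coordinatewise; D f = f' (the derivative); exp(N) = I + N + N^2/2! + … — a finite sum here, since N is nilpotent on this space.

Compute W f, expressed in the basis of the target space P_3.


order-1 term: (9/4)x^2 + (16/9)x + 5/12
order-2 term: -(3/4)x - 8/27
order-3 term: 1/12
the series for exp(-(1/3)D) f terminates at order 3
exp(-(1/3)D) f = -(9/4)x^3 - (5/12)x^2 - (2/9)x + 65/54

g(x) = -(9/4)x^3 - (5/12)x^2 - (2/9)x + 65/54


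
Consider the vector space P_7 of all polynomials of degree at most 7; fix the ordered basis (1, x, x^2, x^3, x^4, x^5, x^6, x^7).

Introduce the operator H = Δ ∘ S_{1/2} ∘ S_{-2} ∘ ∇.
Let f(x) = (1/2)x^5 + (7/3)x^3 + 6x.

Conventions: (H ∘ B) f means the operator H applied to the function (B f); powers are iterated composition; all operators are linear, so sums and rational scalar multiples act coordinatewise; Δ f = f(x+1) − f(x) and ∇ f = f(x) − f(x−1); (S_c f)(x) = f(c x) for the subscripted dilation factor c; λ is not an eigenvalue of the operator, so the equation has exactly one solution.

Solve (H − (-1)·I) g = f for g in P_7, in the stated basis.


write g with unknown coordinates in the stated basis and equate coefficients in (H − (-1)·I) g = f
solving from the highest basis element down gives g = (1/2)x^5 - (23/3)x^3 - 30x^2 + 17x - 29
check: H g = 10x^3 + 30x^2 - 11x + 29
so H g − (-1)·g = (1/2)x^5 + (7/3)x^3 + 6x = f ✓

g(x) = (1/2)x^5 - (23/3)x^3 - 30x^2 + 17x - 29


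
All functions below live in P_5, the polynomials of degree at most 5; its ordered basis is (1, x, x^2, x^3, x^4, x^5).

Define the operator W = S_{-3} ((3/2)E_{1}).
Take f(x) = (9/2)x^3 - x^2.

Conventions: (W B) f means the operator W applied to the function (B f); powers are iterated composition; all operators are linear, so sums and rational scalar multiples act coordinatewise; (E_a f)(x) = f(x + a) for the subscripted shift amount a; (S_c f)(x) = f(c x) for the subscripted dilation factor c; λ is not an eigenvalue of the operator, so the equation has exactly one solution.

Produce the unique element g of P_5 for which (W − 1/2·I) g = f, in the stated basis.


write g with unknown coordinates in the stated basis and equate coefficients in (W − 1/2·I) g = f
solving from the highest basis element down gives g = -(9/82)x^3 + (565/2132)x^2 - (963/5330)x + 813/21320
check: W g = (729/164)x^3 - (3699/4264)x^2 - (963/10660)x + 813/42640
so W g − 1/2·g = (9/2)x^3 - x^2 = f ✓

g(x) = -(9/82)x^3 + (565/2132)x^2 - (963/5330)x + 813/21320


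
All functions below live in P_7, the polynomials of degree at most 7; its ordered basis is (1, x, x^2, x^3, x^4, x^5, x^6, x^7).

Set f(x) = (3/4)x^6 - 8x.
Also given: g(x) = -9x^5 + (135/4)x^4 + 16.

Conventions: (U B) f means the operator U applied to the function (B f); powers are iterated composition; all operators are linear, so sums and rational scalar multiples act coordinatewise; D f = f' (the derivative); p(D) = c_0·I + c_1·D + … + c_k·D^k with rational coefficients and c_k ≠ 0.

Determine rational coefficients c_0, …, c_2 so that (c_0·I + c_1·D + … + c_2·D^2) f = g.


D^0 f = (3/4)x^6 - 8x
D^1 f = (9/2)x^5 - 8
D^2 f = (45/2)x^4
matching coefficients of g against c_0 f + c_1 Df + … from the top degree down determines the c_i
solution: c_0 = 0, c_1 = -2, c_2 = 3/2

c_0 = 0, c_1 = -2, c_2 = 3/2


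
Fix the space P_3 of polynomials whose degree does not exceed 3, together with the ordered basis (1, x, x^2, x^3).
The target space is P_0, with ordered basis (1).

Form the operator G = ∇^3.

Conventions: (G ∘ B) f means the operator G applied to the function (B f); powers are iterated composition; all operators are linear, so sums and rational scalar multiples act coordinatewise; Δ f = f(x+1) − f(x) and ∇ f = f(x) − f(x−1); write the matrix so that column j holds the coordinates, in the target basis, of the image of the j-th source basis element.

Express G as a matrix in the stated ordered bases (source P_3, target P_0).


image of 1: 0
image of x: 0
image of x^2: 0
image of x^3: 6
each image's coordinates form column j of the matrix

the matrix is [[0, 0, 0, 6]] (rows listed top to bottom)


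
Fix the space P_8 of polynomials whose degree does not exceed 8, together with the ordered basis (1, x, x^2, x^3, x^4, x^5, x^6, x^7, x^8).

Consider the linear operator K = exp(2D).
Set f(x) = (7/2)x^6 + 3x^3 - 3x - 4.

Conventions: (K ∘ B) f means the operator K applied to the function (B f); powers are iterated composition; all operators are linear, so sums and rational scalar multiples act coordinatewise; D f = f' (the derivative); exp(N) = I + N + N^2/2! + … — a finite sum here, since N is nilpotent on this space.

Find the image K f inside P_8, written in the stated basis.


order-1 term: 42x^5 + 18x^2 - 6
order-2 term: 210x^4 + 36x
order-3 term: 560x^3 + 24
order-4 term: 840x^2
order-5 term: 672x
order-6 term: 224
the series for exp(2D) f terminates at order 6
exp(2D) f = (7/2)x^6 + 42x^5 + 210x^4 + 563x^3 + 858x^2 + 705x + 238

g(x) = (7/2)x^6 + 42x^5 + 210x^4 + 563x^3 + 858x^2 + 705x + 238


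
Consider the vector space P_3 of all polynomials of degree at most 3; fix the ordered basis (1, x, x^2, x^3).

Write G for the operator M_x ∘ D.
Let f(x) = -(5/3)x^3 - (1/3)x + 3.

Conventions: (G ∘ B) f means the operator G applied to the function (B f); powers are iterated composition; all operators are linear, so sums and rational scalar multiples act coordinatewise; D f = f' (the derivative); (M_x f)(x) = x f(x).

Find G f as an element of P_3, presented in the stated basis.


the result is g(x) = -5x^3 - (1/3)x

D f = -5x^2 - 1/3
M_x D f = -5x^3 - (1/3)x


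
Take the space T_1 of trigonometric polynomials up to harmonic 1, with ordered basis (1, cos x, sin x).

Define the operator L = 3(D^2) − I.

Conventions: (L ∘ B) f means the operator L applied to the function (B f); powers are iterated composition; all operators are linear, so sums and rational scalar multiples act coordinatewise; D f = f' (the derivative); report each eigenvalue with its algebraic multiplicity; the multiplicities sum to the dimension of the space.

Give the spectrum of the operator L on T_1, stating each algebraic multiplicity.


λ = -4 (multiplicity 2), λ = -1 (multiplicity 1)

image of 1: -1
image of cos x: -4cos x
image of sin x: -4sin x
the matrix is diagonal; its diagonal is (-1, -4, -4)
for a triangular matrix the eigenvalues are the diagonal entries, with algebraic multiplicity their repetition count


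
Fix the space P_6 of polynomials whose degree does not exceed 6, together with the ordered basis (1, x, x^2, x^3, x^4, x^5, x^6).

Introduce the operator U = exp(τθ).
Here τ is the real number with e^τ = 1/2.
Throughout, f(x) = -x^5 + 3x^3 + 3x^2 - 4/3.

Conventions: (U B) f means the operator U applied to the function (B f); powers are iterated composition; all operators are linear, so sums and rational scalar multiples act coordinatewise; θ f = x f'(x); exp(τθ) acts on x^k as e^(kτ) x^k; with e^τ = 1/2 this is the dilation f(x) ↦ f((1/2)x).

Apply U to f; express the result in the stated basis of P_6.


the result is g(x) = -(1/32)x^5 + (3/8)x^3 + (3/4)x^2 - 4/3

exp(τθ) x^k = e^(kτ) x^k; with e^τ = 1/2 this sends x^k to (1/2)^k x^k
x^2 ↦ 1/4 x^2
x^3 ↦ 1/8 x^3
x^5 ↦ 1/32 x^5
applying this coordinatewise to f: exp(τθ) f = -(1/32)x^5 + (3/8)x^3 + (3/4)x^2 - 4/3


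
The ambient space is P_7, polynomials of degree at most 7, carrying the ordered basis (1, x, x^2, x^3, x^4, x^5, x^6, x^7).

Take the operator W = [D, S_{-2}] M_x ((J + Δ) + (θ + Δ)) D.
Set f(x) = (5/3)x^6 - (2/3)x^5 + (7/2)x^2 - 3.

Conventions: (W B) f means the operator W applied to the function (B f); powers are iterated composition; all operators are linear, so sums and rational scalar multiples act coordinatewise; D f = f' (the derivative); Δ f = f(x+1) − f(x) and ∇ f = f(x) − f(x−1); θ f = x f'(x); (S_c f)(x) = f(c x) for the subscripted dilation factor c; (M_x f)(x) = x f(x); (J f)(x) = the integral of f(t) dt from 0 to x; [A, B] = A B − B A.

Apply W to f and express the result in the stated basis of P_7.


D f = 10x^5 - (10/3)x^4 + 7x
J D f = (5/3)x^6 - (2/3)x^5 + (7/2)x^2
Δ D f = 50x^4 + (260/3)x^3 + 80x^2 + (110/3)x + 41/3
(J + Δ) D f = (5/3)x^6 - (2/3)x^5 + 50x^4 + (260/3)x^3 + (167/2)x^2 + (110/3)x + 41/3
θ D f = 50x^5 - (40/3)x^4 + 7x
Δ D f = 50x^4 + (260/3)x^3 + 80x^2 + (110/3)x + 41/3
(θ + Δ) D f = 50x^5 + (110/3)x^4 + (260/3)x^3 + 80x^2 + (131/3)x + 41/3
((J + Δ) + (θ + Δ)) D f = (5/3)x^6 + (148/3)x^5 + (260/3)x^4 + (520/3)x^3 + (327/2)x^2 + (241/3)x + 82/3
M_x ((J + Δ) + (θ + Δ)) D f = (5/3)x^7 + (148/3)x^6 + (260/3)x^5 + (520/3)x^4 + (327/2)x^3 + (241/3)x^2 + (82/3)x
S_{-2} M_x ((J + Δ) + (θ + Δ)) D f = -(640/3)x^7 + (9472/3)x^6 - (8320/3)x^5 + (8320/3)x^4 - 1308x^3 + (964/3)x^2 - (164/3)x
D S_{-2} M_x ((J + Δ) + (θ + Δ)) D f = -(4480/3)x^6 + 18944x^5 - (41600/3)x^4 + (33280/3)x^3 - 3924x^2 + (1928/3)x - 164/3
D M_x ((J + Δ) + (θ + Δ)) D f = (35/3)x^6 + 296x^5 + (1300/3)x^4 + (2080/3)x^3 + (981/2)x^2 + (482/3)x + 82/3
S_{-2} D M_x ((J + Δ) + (θ + Δ)) D f = (2240/3)x^6 - 9472x^5 + (20800/3)x^4 - (16640/3)x^3 + 1962x^2 - (964/3)x + 82/3
[D, S_{-2}] M_x ((J + Δ) + (θ + Δ)) D f = -2240x^6 + 28416x^5 - 20800x^4 + 16640x^3 - 5886x^2 + 964x - 82

the result is g(x) = -2240x^6 + 28416x^5 - 20800x^4 + 16640x^3 - 5886x^2 + 964x - 82


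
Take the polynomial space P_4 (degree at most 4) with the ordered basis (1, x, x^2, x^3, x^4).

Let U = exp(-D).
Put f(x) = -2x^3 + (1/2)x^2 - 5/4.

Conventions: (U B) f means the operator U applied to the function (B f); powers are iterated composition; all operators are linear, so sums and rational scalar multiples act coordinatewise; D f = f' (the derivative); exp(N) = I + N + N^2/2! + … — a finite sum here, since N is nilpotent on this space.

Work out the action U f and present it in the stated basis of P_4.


the image equals g(x) = -2x^3 + (13/2)x^2 - 7x + 5/4

order-1 term: 6x^2 - x
order-2 term: -6x + 1/2
order-3 term: 2
the series for exp(-D) f terminates at order 3
exp(-D) f = -2x^3 + (13/2)x^2 - 7x + 5/4


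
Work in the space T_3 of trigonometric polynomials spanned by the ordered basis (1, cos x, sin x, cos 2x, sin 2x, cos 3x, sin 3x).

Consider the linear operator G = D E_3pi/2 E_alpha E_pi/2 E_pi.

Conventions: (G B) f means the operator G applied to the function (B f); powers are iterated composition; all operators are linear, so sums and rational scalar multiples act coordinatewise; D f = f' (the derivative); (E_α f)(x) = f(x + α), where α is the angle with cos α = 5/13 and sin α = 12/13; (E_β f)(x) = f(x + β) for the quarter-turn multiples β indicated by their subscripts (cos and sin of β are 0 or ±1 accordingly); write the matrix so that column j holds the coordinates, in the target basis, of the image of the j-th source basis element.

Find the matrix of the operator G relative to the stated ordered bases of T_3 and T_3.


image of 1: 0
image of cos x: (12/13)cos x + (5/13)sin x
image of sin x: -(5/13)cos x + (12/13)sin x
image of cos 2x: -(240/169)cos 2x + (238/169)sin 2x
image of sin 2x: -(238/169)cos 2x - (240/169)sin 2x
image of cos 3x: -(2484/2197)cos 3x - (6105/2197)sin 3x
image of sin 3x: (6105/2197)cos 3x - (2484/2197)sin 3x
each image's coordinates form column j of the matrix

the matrix is [[0, 0, 0, 0, 0, 0, 0]; [0, 12/13, -5/13, 0, 0, 0, 0]; [0, 5/13, 12/13, 0, 0, 0, 0]; [0, 0, 0, -240/169, -238/169, 0, 0]; [0, 0, 0, 238/169, -240/169, 0, 0]; [0, 0, 0, 0, 0, -2484/2197, 6105/2197]; [0, 0, 0, 0, 0, -6105/2197, -2484/2197]] (rows listed top to bottom)


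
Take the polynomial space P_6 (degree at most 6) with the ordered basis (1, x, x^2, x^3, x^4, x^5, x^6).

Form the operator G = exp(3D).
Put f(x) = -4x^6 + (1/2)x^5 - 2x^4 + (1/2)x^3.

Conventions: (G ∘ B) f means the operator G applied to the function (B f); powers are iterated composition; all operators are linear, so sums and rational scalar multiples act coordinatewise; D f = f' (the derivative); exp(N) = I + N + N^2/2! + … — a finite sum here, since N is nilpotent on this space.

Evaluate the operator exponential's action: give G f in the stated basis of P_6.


the result is g(x) = -4x^6 - (143/2)x^5 - (1069/2)x^4 - (4277/2)x^3 - (9657/2)x^2 - 5832x - 2943

order-1 term: -72x^5 + (15/2)x^4 - 24x^3 + (9/2)x^2
order-2 term: -540x^4 + 45x^3 - 108x^2 + (27/2)x
order-3 term: -2160x^3 + 135x^2 - 216x + 27/2
order-4 term: -4860x^2 + (405/2)x - 162
order-5 term: -5832x + 243/2
order-6 term: -2916
the series for exp(3D) f terminates at order 6
exp(3D) f = -4x^6 - (143/2)x^5 - (1069/2)x^4 - (4277/2)x^3 - (9657/2)x^2 - 5832x - 2943


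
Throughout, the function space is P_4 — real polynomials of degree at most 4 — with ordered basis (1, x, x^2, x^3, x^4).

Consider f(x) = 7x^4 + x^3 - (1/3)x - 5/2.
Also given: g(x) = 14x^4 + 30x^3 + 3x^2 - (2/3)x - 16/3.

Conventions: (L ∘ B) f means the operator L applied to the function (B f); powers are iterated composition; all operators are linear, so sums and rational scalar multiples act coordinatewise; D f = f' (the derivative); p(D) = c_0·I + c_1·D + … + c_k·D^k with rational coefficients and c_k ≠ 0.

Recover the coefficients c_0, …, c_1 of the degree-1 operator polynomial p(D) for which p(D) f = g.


D^0 f = 7x^4 + x^3 - (1/3)x - 5/2
D^1 f = 28x^3 + 3x^2 - 1/3
matching coefficients of g against c_0 f + c_1 Df + … from the top degree down determines the c_i
solution: c_0 = 2, c_1 = 1

c_0 = 2, c_1 = 1


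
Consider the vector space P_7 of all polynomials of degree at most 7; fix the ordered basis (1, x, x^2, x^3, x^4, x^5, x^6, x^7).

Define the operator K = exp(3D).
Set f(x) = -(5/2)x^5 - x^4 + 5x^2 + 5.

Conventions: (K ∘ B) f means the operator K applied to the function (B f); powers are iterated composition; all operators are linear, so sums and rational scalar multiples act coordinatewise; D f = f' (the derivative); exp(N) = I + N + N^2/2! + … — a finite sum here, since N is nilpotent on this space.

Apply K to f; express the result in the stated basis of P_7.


g(x) = -(5/2)x^5 - (77/2)x^4 - 237x^3 - 724x^2 - (2181/2)x - 1277/2

order-1 term: -(75/2)x^4 - 12x^3 + 30x
order-2 term: -225x^3 - 54x^2 + 45
order-3 term: -675x^2 - 108x
order-4 term: -(2025/2)x - 81
order-5 term: -1215/2
the series for exp(3D) f terminates at order 5
exp(3D) f = -(5/2)x^5 - (77/2)x^4 - 237x^3 - 724x^2 - (2181/2)x - 1277/2


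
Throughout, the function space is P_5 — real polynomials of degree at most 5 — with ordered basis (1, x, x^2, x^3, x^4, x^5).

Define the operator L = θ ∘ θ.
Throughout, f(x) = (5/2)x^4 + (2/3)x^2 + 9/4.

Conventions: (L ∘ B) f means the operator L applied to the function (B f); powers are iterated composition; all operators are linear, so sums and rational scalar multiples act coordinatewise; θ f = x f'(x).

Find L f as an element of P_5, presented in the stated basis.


the result is g(x) = 40x^4 + (8/3)x^2

θ f = 10x^4 + (4/3)x^2
θ θ f = 40x^4 + (8/3)x^2


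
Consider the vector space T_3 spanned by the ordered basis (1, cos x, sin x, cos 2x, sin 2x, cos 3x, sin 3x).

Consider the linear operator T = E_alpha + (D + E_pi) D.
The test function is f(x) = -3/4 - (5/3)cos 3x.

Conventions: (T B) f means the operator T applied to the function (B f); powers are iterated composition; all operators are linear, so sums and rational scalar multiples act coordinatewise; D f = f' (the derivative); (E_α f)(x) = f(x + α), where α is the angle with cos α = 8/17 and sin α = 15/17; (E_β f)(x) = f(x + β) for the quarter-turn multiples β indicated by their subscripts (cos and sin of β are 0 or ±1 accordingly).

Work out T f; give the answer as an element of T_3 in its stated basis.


E_alpha f = -3/4 + (24440/14739)cos 3x - (825/4913)sin 3x
D f = 5sin 3x
D D f = 15cos 3x
E_pi D f = -5sin 3x
(D + E_pi) D f = 15cos 3x - 5sin 3x
(E_alpha + (D + E_pi) D) f = -3/4 + (245525/14739)cos 3x - (25390/4913)sin 3x

g(x) = -3/4 + (245525/14739)cos 3x - (25390/4913)sin 3x


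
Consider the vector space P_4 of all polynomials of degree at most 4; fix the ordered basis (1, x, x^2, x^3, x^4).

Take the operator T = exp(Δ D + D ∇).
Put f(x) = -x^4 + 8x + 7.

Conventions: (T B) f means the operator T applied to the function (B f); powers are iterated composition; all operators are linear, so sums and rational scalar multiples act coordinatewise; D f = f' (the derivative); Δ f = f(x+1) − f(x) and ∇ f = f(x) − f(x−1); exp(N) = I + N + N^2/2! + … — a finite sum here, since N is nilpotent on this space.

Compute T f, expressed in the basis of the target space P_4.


the result is g(x) = -x^4 - 24x^2 + 8x - 49

order-1 term: -24x^2 - 8
order-2 term: -48
the series for exp(Δ D + D ∇) f terminates at order 2
exp(Δ D + D ∇) f = -x^4 - 24x^2 + 8x - 49


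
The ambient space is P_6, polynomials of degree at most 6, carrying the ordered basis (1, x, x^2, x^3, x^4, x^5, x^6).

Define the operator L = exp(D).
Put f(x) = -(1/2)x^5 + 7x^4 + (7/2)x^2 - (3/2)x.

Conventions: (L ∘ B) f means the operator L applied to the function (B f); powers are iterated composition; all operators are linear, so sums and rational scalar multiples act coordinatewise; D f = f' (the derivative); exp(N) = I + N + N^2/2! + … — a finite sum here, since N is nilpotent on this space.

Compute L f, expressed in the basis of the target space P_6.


the image equals g(x) = -(1/2)x^5 + (9/2)x^4 + 23x^3 + (81/2)x^2 + 31x + 17/2

order-1 term: -(5/2)x^4 + 28x^3 + 7x - 3/2
order-2 term: -5x^3 + 42x^2 + 7/2
order-3 term: -5x^2 + 28x
order-4 term: -(5/2)x + 7
order-5 term: -1/2
the series for exp(D) f terminates at order 5
exp(D) f = -(1/2)x^5 + (9/2)x^4 + 23x^3 + (81/2)x^2 + 31x + 17/2


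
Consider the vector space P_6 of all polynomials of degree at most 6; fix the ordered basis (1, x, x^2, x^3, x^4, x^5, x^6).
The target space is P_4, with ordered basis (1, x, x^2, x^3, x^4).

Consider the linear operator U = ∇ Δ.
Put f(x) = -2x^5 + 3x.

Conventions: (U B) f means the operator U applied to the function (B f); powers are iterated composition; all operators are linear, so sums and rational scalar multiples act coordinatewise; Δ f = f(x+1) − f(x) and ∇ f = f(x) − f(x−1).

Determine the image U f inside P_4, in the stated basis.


Δ f = -10x^4 - 20x^3 - 20x^2 - 10x + 1
∇ Δ f = -40x^3 - 20x

g(x) = -40x^3 - 20x


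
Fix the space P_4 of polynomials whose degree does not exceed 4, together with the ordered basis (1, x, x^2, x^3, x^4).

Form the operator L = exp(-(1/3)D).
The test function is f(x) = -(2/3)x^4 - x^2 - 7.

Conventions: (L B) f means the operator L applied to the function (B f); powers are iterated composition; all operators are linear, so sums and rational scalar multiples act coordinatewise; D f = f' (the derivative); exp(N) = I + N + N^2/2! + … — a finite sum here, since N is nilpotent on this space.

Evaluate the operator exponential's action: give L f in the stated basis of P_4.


order-1 term: (8/9)x^3 + (2/3)x
order-2 term: -(4/9)x^2 - 1/9
order-3 term: (8/81)x
order-4 term: -2/243
the series for exp(-(1/3)D) f terminates at order 4
exp(-(1/3)D) f = -(2/3)x^4 + (8/9)x^3 - (13/9)x^2 + (62/81)x - 1730/243

the image equals g(x) = -(2/3)x^4 + (8/9)x^3 - (13/9)x^2 + (62/81)x - 1730/243


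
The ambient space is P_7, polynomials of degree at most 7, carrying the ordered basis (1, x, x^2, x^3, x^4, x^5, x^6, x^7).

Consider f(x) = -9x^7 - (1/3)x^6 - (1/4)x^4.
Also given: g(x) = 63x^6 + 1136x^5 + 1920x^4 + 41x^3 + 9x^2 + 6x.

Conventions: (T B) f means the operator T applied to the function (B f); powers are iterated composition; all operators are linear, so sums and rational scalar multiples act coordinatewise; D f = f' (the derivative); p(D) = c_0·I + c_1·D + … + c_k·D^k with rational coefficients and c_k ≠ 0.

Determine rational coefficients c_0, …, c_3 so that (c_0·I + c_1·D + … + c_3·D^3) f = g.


c_0 = 0, c_1 = -1, c_2 = -3, c_3 = -1

D^0 f = -9x^7 - (1/3)x^6 - (1/4)x^4
D^1 f = -63x^6 - 2x^5 - x^3
D^2 f = -378x^5 - 10x^4 - 3x^2
D^3 f = -1890x^4 - 40x^3 - 6x
matching coefficients of g against c_0 f + c_1 Df + … from the top degree down determines the c_i
solution: c_0 = 0, c_1 = -1, c_2 = -3, c_3 = -1


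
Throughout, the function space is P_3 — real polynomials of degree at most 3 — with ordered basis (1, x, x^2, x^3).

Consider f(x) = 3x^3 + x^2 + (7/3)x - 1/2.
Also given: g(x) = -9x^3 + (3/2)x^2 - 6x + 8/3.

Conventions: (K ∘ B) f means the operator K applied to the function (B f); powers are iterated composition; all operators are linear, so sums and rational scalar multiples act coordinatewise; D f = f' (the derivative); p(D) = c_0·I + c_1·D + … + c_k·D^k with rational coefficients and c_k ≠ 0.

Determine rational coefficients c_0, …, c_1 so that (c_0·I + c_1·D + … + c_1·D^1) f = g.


p(D) = -3·I + (1/2)·D, i.e. c_0 = -3, c_1 = 1/2

D^0 f = 3x^3 + x^2 + (7/3)x - 1/2
D^1 f = 9x^2 + 2x + 7/3
matching coefficients of g against c_0 f + c_1 Df + … from the top degree down determines the c_i
solution: c_0 = -3, c_1 = 1/2


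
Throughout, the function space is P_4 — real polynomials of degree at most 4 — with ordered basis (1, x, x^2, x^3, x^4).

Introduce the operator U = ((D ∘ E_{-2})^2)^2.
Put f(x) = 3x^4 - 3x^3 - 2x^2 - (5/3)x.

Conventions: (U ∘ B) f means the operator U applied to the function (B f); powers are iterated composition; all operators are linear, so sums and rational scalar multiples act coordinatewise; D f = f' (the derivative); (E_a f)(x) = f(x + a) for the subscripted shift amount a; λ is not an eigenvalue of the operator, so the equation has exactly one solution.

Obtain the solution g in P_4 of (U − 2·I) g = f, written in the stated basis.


write g with unknown coordinates in the stated basis and equate coefficients in (U − 2·I) g = f
solving from the highest basis element down gives g = -(3/2)x^4 + (3/2)x^3 + x^2 + (5/6)x - 18
check: U g = -36
so U g − 2·g = 3x^4 - 3x^3 - 2x^2 - (5/3)x = f ✓

g(x) = -(3/2)x^4 + (3/2)x^3 + x^2 + (5/6)x - 18


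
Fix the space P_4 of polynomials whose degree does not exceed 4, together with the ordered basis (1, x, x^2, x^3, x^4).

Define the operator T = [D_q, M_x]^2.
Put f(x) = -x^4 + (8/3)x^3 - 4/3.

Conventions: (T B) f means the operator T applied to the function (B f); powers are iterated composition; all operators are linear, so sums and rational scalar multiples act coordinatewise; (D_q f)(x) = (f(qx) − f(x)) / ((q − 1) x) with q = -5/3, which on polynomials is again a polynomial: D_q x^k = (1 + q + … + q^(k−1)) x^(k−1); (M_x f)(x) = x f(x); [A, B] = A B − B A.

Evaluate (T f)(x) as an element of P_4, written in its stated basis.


M_x f = -x^5 + (8/3)x^4 - (4/3)x
D_q M_x f = -(421/81)x^4 - (544/81)x^3 - 4/3
D_q f = (68/27)x^3 + (152/27)x^2
M_x D_q f = (68/27)x^4 + (152/27)x^3
[D_q, M_x] f = -(625/81)x^4 - (1000/81)x^3 - 4/3
M_x [D_q, M_x] f = -(625/81)x^5 - (1000/81)x^4 - (4/3)x
D_q M_x [D_q, M_x] f = -(263125/6561)x^4 + (68000/2187)x^3 - 4/3
D_q [D_q, M_x] f = (42500/2187)x^3 - (19000/729)x^2
M_x D_q [D_q, M_x] f = (42500/2187)x^4 - (19000/729)x^3
[D_q, M_x] [D_q, M_x] f = -(390625/6561)x^4 + (125000/2187)x^3 - 4/3

the result is g(x) = -(390625/6561)x^4 + (125000/2187)x^3 - 4/3


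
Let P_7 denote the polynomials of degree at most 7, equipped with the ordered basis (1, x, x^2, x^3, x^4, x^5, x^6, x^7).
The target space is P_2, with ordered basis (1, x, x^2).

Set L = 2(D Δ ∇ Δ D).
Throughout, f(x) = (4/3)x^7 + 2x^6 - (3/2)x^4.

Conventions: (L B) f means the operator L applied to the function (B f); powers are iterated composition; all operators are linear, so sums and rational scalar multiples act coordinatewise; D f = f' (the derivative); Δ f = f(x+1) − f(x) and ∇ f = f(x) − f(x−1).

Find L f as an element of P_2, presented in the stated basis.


the result is g(x) = 6720x^2 + 9600x + 4800

D f = (28/3)x^6 + 12x^5 - 6x^3
Δ D f = 56x^5 + 200x^4 + (920/3)x^3 + 242x^2 + 98x + 46/3
∇ (Δ D) f = 280x^4 + 240x^3 + 280x^2 + 84x + 56/3
Δ ∇ (Δ D) f = 1120x^3 + 2400x^2 + 2400x + 884
D Δ ∇ (Δ D) f = 3360x^2 + 4800x + 2400
(2(D Δ ∇ Δ D)) f = 6720x^2 + 9600x + 4800


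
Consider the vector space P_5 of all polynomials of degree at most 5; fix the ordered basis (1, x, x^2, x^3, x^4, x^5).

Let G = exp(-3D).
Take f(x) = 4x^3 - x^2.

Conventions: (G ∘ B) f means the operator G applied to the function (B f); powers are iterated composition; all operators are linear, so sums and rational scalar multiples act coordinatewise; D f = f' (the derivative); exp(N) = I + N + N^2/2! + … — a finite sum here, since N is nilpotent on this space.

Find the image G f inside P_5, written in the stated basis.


order-1 term: -36x^2 + 6x
order-2 term: 108x - 9
order-3 term: -108
the series for exp(-3D) f terminates at order 3
exp(-3D) f = 4x^3 - 37x^2 + 114x - 117

the result is g(x) = 4x^3 - 37x^2 + 114x - 117


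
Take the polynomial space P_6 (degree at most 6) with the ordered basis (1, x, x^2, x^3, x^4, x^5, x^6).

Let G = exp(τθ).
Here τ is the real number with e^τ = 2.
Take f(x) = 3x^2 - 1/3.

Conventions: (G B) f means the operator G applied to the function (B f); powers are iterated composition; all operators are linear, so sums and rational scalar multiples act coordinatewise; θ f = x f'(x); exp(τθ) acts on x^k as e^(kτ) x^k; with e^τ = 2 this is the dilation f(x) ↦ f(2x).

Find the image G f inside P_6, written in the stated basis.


the result is g(x) = 12x^2 - 1/3

exp(τθ) x^k = e^(kτ) x^k; with e^τ = 2 this sends x^k to 2^k x^k
x^2 ↦ 4 x^2
applying this coordinatewise to f: exp(τθ) f = 12x^2 - 1/3


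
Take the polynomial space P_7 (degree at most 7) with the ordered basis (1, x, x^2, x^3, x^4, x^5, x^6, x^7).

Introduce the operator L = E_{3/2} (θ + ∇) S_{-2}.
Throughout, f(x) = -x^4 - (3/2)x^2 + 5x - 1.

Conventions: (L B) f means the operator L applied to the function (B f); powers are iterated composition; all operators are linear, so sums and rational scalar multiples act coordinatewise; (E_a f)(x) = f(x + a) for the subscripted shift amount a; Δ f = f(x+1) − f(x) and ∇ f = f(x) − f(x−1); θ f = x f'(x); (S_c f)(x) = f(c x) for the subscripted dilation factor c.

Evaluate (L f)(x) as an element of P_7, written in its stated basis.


S_{-2} f = -16x^4 - 6x^2 - 10x - 1
θ S_{-2} f = -64x^4 - 12x^2 - 10x
∇ S_{-2} f = -64x^3 + 96x^2 - 76x + 12
(θ + ∇) S_{-2} f = -64x^4 - 64x^3 + 84x^2 - 86x + 12
E_{3/2} (θ + ∇) S_{-2} f = -64x^4 - 448x^3 - 1068x^2 - 1130x - 468

the result is g(x) = -64x^4 - 448x^3 - 1068x^2 - 1130x - 468


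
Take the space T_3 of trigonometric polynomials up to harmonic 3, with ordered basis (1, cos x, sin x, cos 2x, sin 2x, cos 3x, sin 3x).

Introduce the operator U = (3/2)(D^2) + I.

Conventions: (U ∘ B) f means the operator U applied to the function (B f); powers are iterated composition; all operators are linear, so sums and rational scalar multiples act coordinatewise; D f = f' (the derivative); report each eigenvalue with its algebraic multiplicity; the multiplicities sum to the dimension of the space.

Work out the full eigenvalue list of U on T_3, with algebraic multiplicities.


λ = -25/2 (multiplicity 2), λ = -5 (multiplicity 2), λ = -1/2 (multiplicity 2), λ = 1 (multiplicity 1)

image of 1: 1
image of cos x: -(1/2)cos x
image of sin x: -(1/2)sin x
image of cos 2x: -5cos 2x
image of sin 2x: -5sin 2x
image of cos 3x: -(25/2)cos 3x
image of sin 3x: -(25/2)sin 3x
the matrix is diagonal; its diagonal is (1, -1/2, -1/2, -5, -5, -25/2, -25/2)
for a triangular matrix the eigenvalues are the diagonal entries, with algebraic multiplicity their repetition count


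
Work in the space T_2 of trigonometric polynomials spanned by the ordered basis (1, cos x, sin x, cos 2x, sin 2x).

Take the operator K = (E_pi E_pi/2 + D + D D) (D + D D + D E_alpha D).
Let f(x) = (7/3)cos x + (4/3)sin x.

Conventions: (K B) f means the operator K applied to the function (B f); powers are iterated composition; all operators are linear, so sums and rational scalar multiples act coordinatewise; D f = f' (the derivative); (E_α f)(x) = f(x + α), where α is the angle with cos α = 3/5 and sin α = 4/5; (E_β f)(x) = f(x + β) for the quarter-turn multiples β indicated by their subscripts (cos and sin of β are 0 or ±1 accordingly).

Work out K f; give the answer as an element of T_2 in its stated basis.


D f = (4/3)cos x - (7/3)sin x
D f = (4/3)cos x - (7/3)sin x
D D f = -(7/3)cos x - (4/3)sin x
D f = (4/3)cos x - (7/3)sin x
E_alpha D f = -(16/15)cos x - (37/15)sin x
D E_alpha D f = -(37/15)cos x + (16/15)sin x
(D + D D + D E_alpha D) f = -(52/15)cos x - (13/5)sin x
E_pi/2 (D + D D + D E_alpha D) f = -(13/5)cos x + (52/15)sin x
E_pi E_pi/2 (D + D D + D E_alpha D) f = (13/5)cos x - (52/15)sin x
D (D + D D + D E_alpha D) f = -(13/5)cos x + (52/15)sin x
D (D + D D + D E_alpha D) f = -(13/5)cos x + (52/15)sin x
D D (D + D D + D E_alpha D) f = (52/15)cos x + (13/5)sin x
(E_pi E_pi/2 + D + D D) (D + D D + D E_alpha D) f = (52/15)cos x + (13/5)sin x

g(x) = (52/15)cos x + (13/5)sin x


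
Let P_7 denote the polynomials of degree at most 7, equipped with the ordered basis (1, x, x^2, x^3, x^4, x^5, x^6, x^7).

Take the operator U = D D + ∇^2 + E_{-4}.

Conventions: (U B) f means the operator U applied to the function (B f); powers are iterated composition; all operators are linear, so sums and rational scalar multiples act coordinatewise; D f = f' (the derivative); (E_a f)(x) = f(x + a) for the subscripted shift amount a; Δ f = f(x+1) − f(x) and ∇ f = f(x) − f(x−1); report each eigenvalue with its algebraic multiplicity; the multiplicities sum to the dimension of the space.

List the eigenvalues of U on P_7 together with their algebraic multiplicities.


λ = 1 (multiplicity 8)

image of 1: 1
image of x: x - 4
image of x^2: x^2 - 8x + 20
image of x^3: x^3 - 12x^2 + 60x - 70
image of x^4: x^4 - 16x^3 + 120x^2 - 280x + 270
image of x^5: x^5 - 20x^4 + 200x^3 - 700x^2 + 1350x - 1054
image of x^6: x^6 - 24x^5 + 300x^4 - 1400x^3 + 4050x^2 - 6324x + 4158
image of x^7: x^7 - 28x^6 + 420x^5 - 2450x^4 + 9450x^3 - 22134x^2 + 29106x - 16510
the matrix is upper triangular; its diagonal is (1, 1, 1, 1, 1, 1, 1, 1)
for a triangular matrix the eigenvalues are the diagonal entries, with algebraic multiplicity their repetition count


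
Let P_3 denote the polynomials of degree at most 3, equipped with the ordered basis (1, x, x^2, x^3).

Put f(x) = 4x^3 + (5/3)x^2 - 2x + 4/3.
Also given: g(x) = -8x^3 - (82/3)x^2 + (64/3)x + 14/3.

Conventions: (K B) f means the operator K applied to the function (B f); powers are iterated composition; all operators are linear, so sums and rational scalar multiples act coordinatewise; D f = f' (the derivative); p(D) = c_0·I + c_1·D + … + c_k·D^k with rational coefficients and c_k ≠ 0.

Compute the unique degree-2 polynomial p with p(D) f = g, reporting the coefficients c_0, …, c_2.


c_0 = -2, c_1 = -2, c_2 = 1

D^0 f = 4x^3 + (5/3)x^2 - 2x + 4/3
D^1 f = 12x^2 + (10/3)x - 2
D^2 f = 24x + 10/3
matching coefficients of g against c_0 f + c_1 Df + … from the top degree down determines the c_i
solution: c_0 = -2, c_1 = -2, c_2 = 1


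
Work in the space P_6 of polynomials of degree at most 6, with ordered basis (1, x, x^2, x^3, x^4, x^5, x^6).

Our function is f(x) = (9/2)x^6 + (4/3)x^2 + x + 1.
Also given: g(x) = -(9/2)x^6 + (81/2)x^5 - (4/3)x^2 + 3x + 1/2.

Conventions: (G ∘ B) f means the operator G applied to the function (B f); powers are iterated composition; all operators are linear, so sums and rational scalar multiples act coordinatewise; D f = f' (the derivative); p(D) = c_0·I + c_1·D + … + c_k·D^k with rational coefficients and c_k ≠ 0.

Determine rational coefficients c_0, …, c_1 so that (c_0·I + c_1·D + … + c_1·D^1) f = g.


D^0 f = (9/2)x^6 + (4/3)x^2 + x + 1
D^1 f = 27x^5 + (8/3)x + 1
matching coefficients of g against c_0 f + c_1 Df + … from the top degree down determines the c_i
solution: c_0 = -1, c_1 = 3/2

p(D) = -I + (3/2)·D, i.e. c_0 = -1, c_1 = 3/2


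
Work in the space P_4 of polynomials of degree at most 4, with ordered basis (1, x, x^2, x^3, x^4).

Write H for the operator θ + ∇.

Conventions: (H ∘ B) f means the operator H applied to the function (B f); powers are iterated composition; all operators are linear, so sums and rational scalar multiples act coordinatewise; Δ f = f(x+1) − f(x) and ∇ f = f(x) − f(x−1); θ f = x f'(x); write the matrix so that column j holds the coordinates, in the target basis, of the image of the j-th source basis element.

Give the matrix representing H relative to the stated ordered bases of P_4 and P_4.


image of 1: 0
image of x: x + 1
image of x^2: 2x^2 + 2x - 1
image of x^3: 3x^3 + 3x^2 - 3x + 1
image of x^4: 4x^4 + 4x^3 - 6x^2 + 4x - 1
each image's coordinates form column j of the matrix

the matrix is [[0, 1, -1, 1, -1]; [0, 1, 2, -3, 4]; [0, 0, 2, 3, -6]; [0, 0, 0, 3, 4]; [0, 0, 0, 0, 4]] (rows listed top to bottom)


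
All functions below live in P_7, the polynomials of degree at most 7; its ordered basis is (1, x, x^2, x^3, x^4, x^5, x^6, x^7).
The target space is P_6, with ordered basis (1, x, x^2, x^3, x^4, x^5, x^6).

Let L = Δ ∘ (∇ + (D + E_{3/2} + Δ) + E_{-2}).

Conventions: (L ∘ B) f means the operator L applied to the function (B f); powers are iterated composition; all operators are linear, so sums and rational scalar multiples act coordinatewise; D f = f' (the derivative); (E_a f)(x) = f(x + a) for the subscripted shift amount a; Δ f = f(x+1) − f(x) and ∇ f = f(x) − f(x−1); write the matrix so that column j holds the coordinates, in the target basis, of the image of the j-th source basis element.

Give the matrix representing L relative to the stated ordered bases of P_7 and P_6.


the matrix is [[0, 2, 7, 113/4, 39, 2497/16, 959/4, 54609/64]; [0, 0, 4, 21, 113, 195, 7491/8, 6713/4]; [0, 0, 0, 6, 42, 565/2, 585, 52437/16]; [0, 0, 0, 0, 8, 70, 565, 1365]; [0, 0, 0, 0, 0, 10, 105, 3955/4]; [0, 0, 0, 0, 0, 0, 12, 147]; [0, 0, 0, 0, 0, 0, 0, 14]] (rows listed top to bottom)

image of 1: 0
image of x: 2
image of x^2: 4x + 7
image of x^3: 6x^2 + 21x + 113/4
image of x^4: 8x^3 + 42x^2 + 113x + 39
image of x^5: 10x^4 + 70x^3 + (565/2)x^2 + 195x + 2497/16
image of x^6: 12x^5 + 105x^4 + 565x^3 + 585x^2 + (7491/8)x + 959/4
image of x^7: 14x^6 + 147x^5 + (3955/4)x^4 + 1365x^3 + (52437/16)x^2 + (6713/4)x + 54609/64
each image's coordinates form column j of the matrix


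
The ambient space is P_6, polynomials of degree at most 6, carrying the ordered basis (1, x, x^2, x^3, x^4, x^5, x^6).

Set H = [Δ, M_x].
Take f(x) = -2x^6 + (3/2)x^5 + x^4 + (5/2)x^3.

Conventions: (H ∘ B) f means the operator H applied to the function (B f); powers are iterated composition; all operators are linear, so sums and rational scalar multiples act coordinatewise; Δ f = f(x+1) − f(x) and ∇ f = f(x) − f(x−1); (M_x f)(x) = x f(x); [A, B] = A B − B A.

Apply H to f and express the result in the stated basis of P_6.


g(x) = -2x^6 - (21/2)x^5 - (43/2)x^4 - (37/2)x^3 - (3/2)x^2 + 7x + 3

M_x f = -2x^7 + (3/2)x^6 + x^5 + (5/2)x^4
Δ M_x f = -14x^6 - 33x^5 - (85/2)x^4 - 20x^3 + (11/2)x^2 + 10x + 3
Δ f = -12x^5 - (45/2)x^4 - 21x^3 - (3/2)x^2 + 7x + 3
M_x Δ f = -12x^6 - (45/2)x^5 - 21x^4 - (3/2)x^3 + 7x^2 + 3x
[Δ, M_x] f = -2x^6 - (21/2)x^5 - (43/2)x^4 - (37/2)x^3 - (3/2)x^2 + 7x + 3


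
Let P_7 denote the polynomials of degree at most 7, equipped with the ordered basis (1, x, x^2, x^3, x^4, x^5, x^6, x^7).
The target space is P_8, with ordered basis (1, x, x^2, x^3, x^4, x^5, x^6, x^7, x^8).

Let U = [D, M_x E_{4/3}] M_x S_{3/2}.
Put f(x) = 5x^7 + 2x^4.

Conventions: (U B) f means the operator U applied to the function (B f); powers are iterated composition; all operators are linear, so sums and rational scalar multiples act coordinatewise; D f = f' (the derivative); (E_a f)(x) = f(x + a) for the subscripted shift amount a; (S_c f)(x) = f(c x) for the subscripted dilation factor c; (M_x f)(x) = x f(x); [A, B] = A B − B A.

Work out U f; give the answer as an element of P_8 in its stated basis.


S_{3/2} f = (10935/128)x^7 + (81/8)x^4
M_x S_{3/2} f = (10935/128)x^8 + (81/8)x^5
E_{4/3} (M_x S_{3/2}) f = (10935/128)x^8 + (3645/4)x^7 + (8505/2)x^6 + (90801/8)x^5 + (37935/2)x^4 + 20340x^3 + 13680x^2 + 5280x + 896
M_x E_{4/3} (M_x S_{3/2}) f = (10935/128)x^9 + (3645/4)x^8 + (8505/2)x^7 + (90801/8)x^6 + (37935/2)x^5 + 20340x^4 + 13680x^3 + 5280x^2 + 896x
D (M_x E_{4/3}) (M_x S_{3/2}) f = (98415/128)x^8 + 7290x^7 + (59535/2)x^6 + (272403/4)x^5 + (189675/2)x^4 + 81360x^3 + 41040x^2 + 10560x + 896
D (M_x S_{3/2}) f = (10935/16)x^7 + (405/8)x^4
E_{4/3} D (M_x S_{3/2}) f = (10935/16)x^7 + (25515/4)x^6 + 25515x^5 + (454005/8)x^4 + 75870x^3 + 61020x^2 + 27360x + 5280
M_x E_{4/3} D (M_x S_{3/2}) f = (10935/16)x^8 + (25515/4)x^7 + 25515x^6 + (454005/8)x^5 + 75870x^4 + 61020x^3 + 27360x^2 + 5280x
[D, M_x E_{4/3}] (M_x S_{3/2}) f = (10935/128)x^8 + (3645/4)x^7 + (8505/2)x^6 + (90801/8)x^5 + (37935/2)x^4 + 20340x^3 + 13680x^2 + 5280x + 896

the image equals g(x) = (10935/128)x^8 + (3645/4)x^7 + (8505/2)x^6 + (90801/8)x^5 + (37935/2)x^4 + 20340x^3 + 13680x^2 + 5280x + 896


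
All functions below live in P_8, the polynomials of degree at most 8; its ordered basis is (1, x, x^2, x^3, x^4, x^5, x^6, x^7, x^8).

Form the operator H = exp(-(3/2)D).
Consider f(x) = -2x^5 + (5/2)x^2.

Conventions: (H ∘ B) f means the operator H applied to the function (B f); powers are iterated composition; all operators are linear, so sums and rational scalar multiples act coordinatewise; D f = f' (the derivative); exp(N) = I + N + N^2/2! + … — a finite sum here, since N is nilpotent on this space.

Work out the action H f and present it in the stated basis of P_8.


g(x) = -2x^5 + 15x^4 - 45x^3 + 70x^2 - (465/8)x + 333/16

order-1 term: 15x^4 - (15/2)x
order-2 term: -45x^3 + 45/8
order-3 term: (135/2)x^2
order-4 term: -(405/8)x
order-5 term: 243/16
the series for exp(-(3/2)D) f terminates at order 5
exp(-(3/2)D) f = -2x^5 + 15x^4 - 45x^3 + 70x^2 - (465/8)x + 333/16
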